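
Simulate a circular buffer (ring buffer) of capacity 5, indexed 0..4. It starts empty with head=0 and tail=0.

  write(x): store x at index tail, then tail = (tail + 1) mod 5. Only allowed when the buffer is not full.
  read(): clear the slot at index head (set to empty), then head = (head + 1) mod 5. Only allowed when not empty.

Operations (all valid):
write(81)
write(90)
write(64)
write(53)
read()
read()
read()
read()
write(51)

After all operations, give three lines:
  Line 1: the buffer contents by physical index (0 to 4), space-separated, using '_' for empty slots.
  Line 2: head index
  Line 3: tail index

write(81): buf=[81 _ _ _ _], head=0, tail=1, size=1
write(90): buf=[81 90 _ _ _], head=0, tail=2, size=2
write(64): buf=[81 90 64 _ _], head=0, tail=3, size=3
write(53): buf=[81 90 64 53 _], head=0, tail=4, size=4
read(): buf=[_ 90 64 53 _], head=1, tail=4, size=3
read(): buf=[_ _ 64 53 _], head=2, tail=4, size=2
read(): buf=[_ _ _ 53 _], head=3, tail=4, size=1
read(): buf=[_ _ _ _ _], head=4, tail=4, size=0
write(51): buf=[_ _ _ _ 51], head=4, tail=0, size=1

Answer: _ _ _ _ 51
4
0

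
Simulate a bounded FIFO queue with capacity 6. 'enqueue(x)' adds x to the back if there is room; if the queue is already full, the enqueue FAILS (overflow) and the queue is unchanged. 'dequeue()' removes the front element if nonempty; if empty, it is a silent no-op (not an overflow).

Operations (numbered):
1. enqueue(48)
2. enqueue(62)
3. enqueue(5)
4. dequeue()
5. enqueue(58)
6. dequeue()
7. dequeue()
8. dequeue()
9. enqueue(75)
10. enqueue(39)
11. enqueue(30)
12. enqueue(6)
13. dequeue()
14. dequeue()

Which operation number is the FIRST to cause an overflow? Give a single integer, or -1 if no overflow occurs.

1. enqueue(48): size=1
2. enqueue(62): size=2
3. enqueue(5): size=3
4. dequeue(): size=2
5. enqueue(58): size=3
6. dequeue(): size=2
7. dequeue(): size=1
8. dequeue(): size=0
9. enqueue(75): size=1
10. enqueue(39): size=2
11. enqueue(30): size=3
12. enqueue(6): size=4
13. dequeue(): size=3
14. dequeue(): size=2

Answer: -1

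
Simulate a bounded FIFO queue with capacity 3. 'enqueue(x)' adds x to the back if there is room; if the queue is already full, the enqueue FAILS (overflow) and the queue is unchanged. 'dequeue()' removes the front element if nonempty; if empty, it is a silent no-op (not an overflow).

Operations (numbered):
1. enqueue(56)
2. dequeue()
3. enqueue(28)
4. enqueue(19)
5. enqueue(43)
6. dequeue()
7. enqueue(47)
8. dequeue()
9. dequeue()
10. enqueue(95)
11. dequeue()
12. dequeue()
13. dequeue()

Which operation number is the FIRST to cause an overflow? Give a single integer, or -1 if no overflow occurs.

Answer: -1

Derivation:
1. enqueue(56): size=1
2. dequeue(): size=0
3. enqueue(28): size=1
4. enqueue(19): size=2
5. enqueue(43): size=3
6. dequeue(): size=2
7. enqueue(47): size=3
8. dequeue(): size=2
9. dequeue(): size=1
10. enqueue(95): size=2
11. dequeue(): size=1
12. dequeue(): size=0
13. dequeue(): empty, no-op, size=0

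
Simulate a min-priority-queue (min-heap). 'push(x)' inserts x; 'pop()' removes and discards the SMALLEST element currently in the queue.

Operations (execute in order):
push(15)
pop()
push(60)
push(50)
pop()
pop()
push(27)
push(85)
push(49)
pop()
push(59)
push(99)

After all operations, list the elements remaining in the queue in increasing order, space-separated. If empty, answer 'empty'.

push(15): heap contents = [15]
pop() → 15: heap contents = []
push(60): heap contents = [60]
push(50): heap contents = [50, 60]
pop() → 50: heap contents = [60]
pop() → 60: heap contents = []
push(27): heap contents = [27]
push(85): heap contents = [27, 85]
push(49): heap contents = [27, 49, 85]
pop() → 27: heap contents = [49, 85]
push(59): heap contents = [49, 59, 85]
push(99): heap contents = [49, 59, 85, 99]

Answer: 49 59 85 99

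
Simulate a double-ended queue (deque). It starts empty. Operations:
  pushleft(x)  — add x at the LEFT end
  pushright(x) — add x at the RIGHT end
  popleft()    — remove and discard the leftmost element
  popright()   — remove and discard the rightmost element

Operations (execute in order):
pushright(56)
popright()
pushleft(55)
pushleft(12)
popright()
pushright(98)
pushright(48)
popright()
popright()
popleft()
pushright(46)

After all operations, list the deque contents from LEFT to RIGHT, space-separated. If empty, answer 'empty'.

Answer: 46

Derivation:
pushright(56): [56]
popright(): []
pushleft(55): [55]
pushleft(12): [12, 55]
popright(): [12]
pushright(98): [12, 98]
pushright(48): [12, 98, 48]
popright(): [12, 98]
popright(): [12]
popleft(): []
pushright(46): [46]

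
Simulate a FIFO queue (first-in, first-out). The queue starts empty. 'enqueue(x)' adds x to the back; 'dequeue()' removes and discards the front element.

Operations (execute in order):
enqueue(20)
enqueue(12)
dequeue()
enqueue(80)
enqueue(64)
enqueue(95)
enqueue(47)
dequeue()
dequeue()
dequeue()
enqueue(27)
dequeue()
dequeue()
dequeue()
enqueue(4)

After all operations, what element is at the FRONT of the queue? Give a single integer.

enqueue(20): queue = [20]
enqueue(12): queue = [20, 12]
dequeue(): queue = [12]
enqueue(80): queue = [12, 80]
enqueue(64): queue = [12, 80, 64]
enqueue(95): queue = [12, 80, 64, 95]
enqueue(47): queue = [12, 80, 64, 95, 47]
dequeue(): queue = [80, 64, 95, 47]
dequeue(): queue = [64, 95, 47]
dequeue(): queue = [95, 47]
enqueue(27): queue = [95, 47, 27]
dequeue(): queue = [47, 27]
dequeue(): queue = [27]
dequeue(): queue = []
enqueue(4): queue = [4]

Answer: 4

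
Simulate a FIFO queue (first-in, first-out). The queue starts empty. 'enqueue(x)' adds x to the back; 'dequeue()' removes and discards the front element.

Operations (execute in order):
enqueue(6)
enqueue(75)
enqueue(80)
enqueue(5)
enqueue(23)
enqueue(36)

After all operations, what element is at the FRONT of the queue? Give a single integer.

Answer: 6

Derivation:
enqueue(6): queue = [6]
enqueue(75): queue = [6, 75]
enqueue(80): queue = [6, 75, 80]
enqueue(5): queue = [6, 75, 80, 5]
enqueue(23): queue = [6, 75, 80, 5, 23]
enqueue(36): queue = [6, 75, 80, 5, 23, 36]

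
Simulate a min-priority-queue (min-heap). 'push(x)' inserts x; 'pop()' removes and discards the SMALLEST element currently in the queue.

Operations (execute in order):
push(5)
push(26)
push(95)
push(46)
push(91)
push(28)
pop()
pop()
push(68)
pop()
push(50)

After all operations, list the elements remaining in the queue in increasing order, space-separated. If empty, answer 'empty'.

push(5): heap contents = [5]
push(26): heap contents = [5, 26]
push(95): heap contents = [5, 26, 95]
push(46): heap contents = [5, 26, 46, 95]
push(91): heap contents = [5, 26, 46, 91, 95]
push(28): heap contents = [5, 26, 28, 46, 91, 95]
pop() → 5: heap contents = [26, 28, 46, 91, 95]
pop() → 26: heap contents = [28, 46, 91, 95]
push(68): heap contents = [28, 46, 68, 91, 95]
pop() → 28: heap contents = [46, 68, 91, 95]
push(50): heap contents = [46, 50, 68, 91, 95]

Answer: 46 50 68 91 95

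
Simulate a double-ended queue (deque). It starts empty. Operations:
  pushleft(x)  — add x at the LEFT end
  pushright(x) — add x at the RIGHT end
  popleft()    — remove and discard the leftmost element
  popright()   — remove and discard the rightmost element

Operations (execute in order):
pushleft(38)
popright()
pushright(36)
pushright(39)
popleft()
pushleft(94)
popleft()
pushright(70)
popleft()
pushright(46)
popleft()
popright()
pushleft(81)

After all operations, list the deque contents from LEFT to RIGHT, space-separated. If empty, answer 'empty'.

Answer: 81

Derivation:
pushleft(38): [38]
popright(): []
pushright(36): [36]
pushright(39): [36, 39]
popleft(): [39]
pushleft(94): [94, 39]
popleft(): [39]
pushright(70): [39, 70]
popleft(): [70]
pushright(46): [70, 46]
popleft(): [46]
popright(): []
pushleft(81): [81]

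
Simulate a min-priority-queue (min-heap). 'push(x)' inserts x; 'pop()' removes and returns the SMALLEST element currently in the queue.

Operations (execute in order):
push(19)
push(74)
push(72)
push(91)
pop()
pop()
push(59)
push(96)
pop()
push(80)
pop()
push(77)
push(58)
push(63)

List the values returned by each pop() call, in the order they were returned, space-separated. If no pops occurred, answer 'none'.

Answer: 19 72 59 74

Derivation:
push(19): heap contents = [19]
push(74): heap contents = [19, 74]
push(72): heap contents = [19, 72, 74]
push(91): heap contents = [19, 72, 74, 91]
pop() → 19: heap contents = [72, 74, 91]
pop() → 72: heap contents = [74, 91]
push(59): heap contents = [59, 74, 91]
push(96): heap contents = [59, 74, 91, 96]
pop() → 59: heap contents = [74, 91, 96]
push(80): heap contents = [74, 80, 91, 96]
pop() → 74: heap contents = [80, 91, 96]
push(77): heap contents = [77, 80, 91, 96]
push(58): heap contents = [58, 77, 80, 91, 96]
push(63): heap contents = [58, 63, 77, 80, 91, 96]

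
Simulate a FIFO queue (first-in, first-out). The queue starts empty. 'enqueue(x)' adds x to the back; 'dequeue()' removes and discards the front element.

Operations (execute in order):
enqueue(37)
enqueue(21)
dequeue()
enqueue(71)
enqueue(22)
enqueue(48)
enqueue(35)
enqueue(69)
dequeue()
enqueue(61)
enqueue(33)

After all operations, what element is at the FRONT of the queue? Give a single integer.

enqueue(37): queue = [37]
enqueue(21): queue = [37, 21]
dequeue(): queue = [21]
enqueue(71): queue = [21, 71]
enqueue(22): queue = [21, 71, 22]
enqueue(48): queue = [21, 71, 22, 48]
enqueue(35): queue = [21, 71, 22, 48, 35]
enqueue(69): queue = [21, 71, 22, 48, 35, 69]
dequeue(): queue = [71, 22, 48, 35, 69]
enqueue(61): queue = [71, 22, 48, 35, 69, 61]
enqueue(33): queue = [71, 22, 48, 35, 69, 61, 33]

Answer: 71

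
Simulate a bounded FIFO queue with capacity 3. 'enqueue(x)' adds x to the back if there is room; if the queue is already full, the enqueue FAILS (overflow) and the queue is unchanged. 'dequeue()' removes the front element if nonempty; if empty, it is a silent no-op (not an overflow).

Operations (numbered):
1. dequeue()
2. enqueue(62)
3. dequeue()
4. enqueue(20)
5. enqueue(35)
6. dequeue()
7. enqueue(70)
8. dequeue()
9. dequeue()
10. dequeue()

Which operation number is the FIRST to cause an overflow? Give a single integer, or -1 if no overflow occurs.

Answer: -1

Derivation:
1. dequeue(): empty, no-op, size=0
2. enqueue(62): size=1
3. dequeue(): size=0
4. enqueue(20): size=1
5. enqueue(35): size=2
6. dequeue(): size=1
7. enqueue(70): size=2
8. dequeue(): size=1
9. dequeue(): size=0
10. dequeue(): empty, no-op, size=0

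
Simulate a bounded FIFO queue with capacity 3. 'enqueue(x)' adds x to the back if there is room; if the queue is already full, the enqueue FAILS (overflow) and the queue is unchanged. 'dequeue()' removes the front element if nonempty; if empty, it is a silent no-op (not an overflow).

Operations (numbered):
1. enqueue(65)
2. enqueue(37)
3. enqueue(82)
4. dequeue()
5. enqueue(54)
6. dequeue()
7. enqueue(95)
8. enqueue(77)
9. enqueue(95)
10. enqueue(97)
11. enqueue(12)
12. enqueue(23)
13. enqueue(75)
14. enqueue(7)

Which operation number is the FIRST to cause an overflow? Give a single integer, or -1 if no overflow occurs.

Answer: 8

Derivation:
1. enqueue(65): size=1
2. enqueue(37): size=2
3. enqueue(82): size=3
4. dequeue(): size=2
5. enqueue(54): size=3
6. dequeue(): size=2
7. enqueue(95): size=3
8. enqueue(77): size=3=cap → OVERFLOW (fail)
9. enqueue(95): size=3=cap → OVERFLOW (fail)
10. enqueue(97): size=3=cap → OVERFLOW (fail)
11. enqueue(12): size=3=cap → OVERFLOW (fail)
12. enqueue(23): size=3=cap → OVERFLOW (fail)
13. enqueue(75): size=3=cap → OVERFLOW (fail)
14. enqueue(7): size=3=cap → OVERFLOW (fail)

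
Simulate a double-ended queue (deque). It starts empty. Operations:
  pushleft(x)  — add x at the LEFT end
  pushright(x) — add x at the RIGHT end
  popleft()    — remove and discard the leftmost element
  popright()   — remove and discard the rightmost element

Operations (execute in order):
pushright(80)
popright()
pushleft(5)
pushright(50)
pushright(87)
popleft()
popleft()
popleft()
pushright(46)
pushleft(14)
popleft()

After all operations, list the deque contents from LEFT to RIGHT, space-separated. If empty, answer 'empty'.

pushright(80): [80]
popright(): []
pushleft(5): [5]
pushright(50): [5, 50]
pushright(87): [5, 50, 87]
popleft(): [50, 87]
popleft(): [87]
popleft(): []
pushright(46): [46]
pushleft(14): [14, 46]
popleft(): [46]

Answer: 46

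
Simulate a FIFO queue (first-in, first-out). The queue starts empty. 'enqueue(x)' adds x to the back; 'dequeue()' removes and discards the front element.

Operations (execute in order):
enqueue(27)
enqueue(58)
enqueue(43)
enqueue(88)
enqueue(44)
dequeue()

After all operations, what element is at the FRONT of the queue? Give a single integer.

enqueue(27): queue = [27]
enqueue(58): queue = [27, 58]
enqueue(43): queue = [27, 58, 43]
enqueue(88): queue = [27, 58, 43, 88]
enqueue(44): queue = [27, 58, 43, 88, 44]
dequeue(): queue = [58, 43, 88, 44]

Answer: 58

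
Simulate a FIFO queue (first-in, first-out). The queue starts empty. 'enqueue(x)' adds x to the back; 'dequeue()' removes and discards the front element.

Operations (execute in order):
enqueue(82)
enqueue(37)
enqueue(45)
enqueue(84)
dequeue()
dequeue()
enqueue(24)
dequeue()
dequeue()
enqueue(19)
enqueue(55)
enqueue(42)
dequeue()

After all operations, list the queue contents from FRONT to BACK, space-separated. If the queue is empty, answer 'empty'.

enqueue(82): [82]
enqueue(37): [82, 37]
enqueue(45): [82, 37, 45]
enqueue(84): [82, 37, 45, 84]
dequeue(): [37, 45, 84]
dequeue(): [45, 84]
enqueue(24): [45, 84, 24]
dequeue(): [84, 24]
dequeue(): [24]
enqueue(19): [24, 19]
enqueue(55): [24, 19, 55]
enqueue(42): [24, 19, 55, 42]
dequeue(): [19, 55, 42]

Answer: 19 55 42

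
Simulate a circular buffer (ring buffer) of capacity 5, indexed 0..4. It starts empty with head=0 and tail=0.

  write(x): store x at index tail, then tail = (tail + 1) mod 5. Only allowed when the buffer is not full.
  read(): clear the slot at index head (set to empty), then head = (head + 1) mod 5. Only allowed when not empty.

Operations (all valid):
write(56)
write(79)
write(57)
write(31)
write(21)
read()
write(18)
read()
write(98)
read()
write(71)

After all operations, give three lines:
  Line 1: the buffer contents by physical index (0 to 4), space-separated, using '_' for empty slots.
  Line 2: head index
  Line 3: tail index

Answer: 18 98 71 31 21
3
3

Derivation:
write(56): buf=[56 _ _ _ _], head=0, tail=1, size=1
write(79): buf=[56 79 _ _ _], head=0, tail=2, size=2
write(57): buf=[56 79 57 _ _], head=0, tail=3, size=3
write(31): buf=[56 79 57 31 _], head=0, tail=4, size=4
write(21): buf=[56 79 57 31 21], head=0, tail=0, size=5
read(): buf=[_ 79 57 31 21], head=1, tail=0, size=4
write(18): buf=[18 79 57 31 21], head=1, tail=1, size=5
read(): buf=[18 _ 57 31 21], head=2, tail=1, size=4
write(98): buf=[18 98 57 31 21], head=2, tail=2, size=5
read(): buf=[18 98 _ 31 21], head=3, tail=2, size=4
write(71): buf=[18 98 71 31 21], head=3, tail=3, size=5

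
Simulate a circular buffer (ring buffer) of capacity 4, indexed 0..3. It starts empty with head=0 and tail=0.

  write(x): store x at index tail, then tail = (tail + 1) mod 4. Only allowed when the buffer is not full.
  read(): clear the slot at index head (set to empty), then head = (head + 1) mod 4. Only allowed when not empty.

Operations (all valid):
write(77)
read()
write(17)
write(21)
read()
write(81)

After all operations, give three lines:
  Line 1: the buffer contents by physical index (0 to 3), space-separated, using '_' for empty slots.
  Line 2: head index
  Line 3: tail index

write(77): buf=[77 _ _ _], head=0, tail=1, size=1
read(): buf=[_ _ _ _], head=1, tail=1, size=0
write(17): buf=[_ 17 _ _], head=1, tail=2, size=1
write(21): buf=[_ 17 21 _], head=1, tail=3, size=2
read(): buf=[_ _ 21 _], head=2, tail=3, size=1
write(81): buf=[_ _ 21 81], head=2, tail=0, size=2

Answer: _ _ 21 81
2
0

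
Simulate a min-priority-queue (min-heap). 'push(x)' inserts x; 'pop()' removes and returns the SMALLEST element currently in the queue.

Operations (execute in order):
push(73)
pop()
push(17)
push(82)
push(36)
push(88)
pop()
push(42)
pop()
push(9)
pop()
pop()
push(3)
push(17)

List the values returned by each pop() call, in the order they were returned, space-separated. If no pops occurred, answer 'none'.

push(73): heap contents = [73]
pop() → 73: heap contents = []
push(17): heap contents = [17]
push(82): heap contents = [17, 82]
push(36): heap contents = [17, 36, 82]
push(88): heap contents = [17, 36, 82, 88]
pop() → 17: heap contents = [36, 82, 88]
push(42): heap contents = [36, 42, 82, 88]
pop() → 36: heap contents = [42, 82, 88]
push(9): heap contents = [9, 42, 82, 88]
pop() → 9: heap contents = [42, 82, 88]
pop() → 42: heap contents = [82, 88]
push(3): heap contents = [3, 82, 88]
push(17): heap contents = [3, 17, 82, 88]

Answer: 73 17 36 9 42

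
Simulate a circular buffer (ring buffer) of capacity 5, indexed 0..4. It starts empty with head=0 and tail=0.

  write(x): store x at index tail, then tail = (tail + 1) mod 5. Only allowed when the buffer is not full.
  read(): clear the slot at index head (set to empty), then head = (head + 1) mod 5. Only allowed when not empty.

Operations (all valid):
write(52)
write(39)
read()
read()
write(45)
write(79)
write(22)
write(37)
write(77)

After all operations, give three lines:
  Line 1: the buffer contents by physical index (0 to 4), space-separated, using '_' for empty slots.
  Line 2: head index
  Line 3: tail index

write(52): buf=[52 _ _ _ _], head=0, tail=1, size=1
write(39): buf=[52 39 _ _ _], head=0, tail=2, size=2
read(): buf=[_ 39 _ _ _], head=1, tail=2, size=1
read(): buf=[_ _ _ _ _], head=2, tail=2, size=0
write(45): buf=[_ _ 45 _ _], head=2, tail=3, size=1
write(79): buf=[_ _ 45 79 _], head=2, tail=4, size=2
write(22): buf=[_ _ 45 79 22], head=2, tail=0, size=3
write(37): buf=[37 _ 45 79 22], head=2, tail=1, size=4
write(77): buf=[37 77 45 79 22], head=2, tail=2, size=5

Answer: 37 77 45 79 22
2
2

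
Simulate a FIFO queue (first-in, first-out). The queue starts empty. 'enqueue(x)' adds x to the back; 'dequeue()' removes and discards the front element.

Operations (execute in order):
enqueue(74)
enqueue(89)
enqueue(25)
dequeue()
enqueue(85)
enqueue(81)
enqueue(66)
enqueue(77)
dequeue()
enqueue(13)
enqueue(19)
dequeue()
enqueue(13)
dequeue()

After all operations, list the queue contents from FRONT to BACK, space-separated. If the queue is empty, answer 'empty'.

Answer: 81 66 77 13 19 13

Derivation:
enqueue(74): [74]
enqueue(89): [74, 89]
enqueue(25): [74, 89, 25]
dequeue(): [89, 25]
enqueue(85): [89, 25, 85]
enqueue(81): [89, 25, 85, 81]
enqueue(66): [89, 25, 85, 81, 66]
enqueue(77): [89, 25, 85, 81, 66, 77]
dequeue(): [25, 85, 81, 66, 77]
enqueue(13): [25, 85, 81, 66, 77, 13]
enqueue(19): [25, 85, 81, 66, 77, 13, 19]
dequeue(): [85, 81, 66, 77, 13, 19]
enqueue(13): [85, 81, 66, 77, 13, 19, 13]
dequeue(): [81, 66, 77, 13, 19, 13]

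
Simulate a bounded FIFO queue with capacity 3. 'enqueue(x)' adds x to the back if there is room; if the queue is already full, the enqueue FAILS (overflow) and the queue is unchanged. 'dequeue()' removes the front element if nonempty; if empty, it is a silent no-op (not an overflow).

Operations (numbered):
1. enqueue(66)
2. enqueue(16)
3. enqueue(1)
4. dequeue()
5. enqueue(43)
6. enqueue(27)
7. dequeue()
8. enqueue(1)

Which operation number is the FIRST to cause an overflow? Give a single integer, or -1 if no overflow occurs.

Answer: 6

Derivation:
1. enqueue(66): size=1
2. enqueue(16): size=2
3. enqueue(1): size=3
4. dequeue(): size=2
5. enqueue(43): size=3
6. enqueue(27): size=3=cap → OVERFLOW (fail)
7. dequeue(): size=2
8. enqueue(1): size=3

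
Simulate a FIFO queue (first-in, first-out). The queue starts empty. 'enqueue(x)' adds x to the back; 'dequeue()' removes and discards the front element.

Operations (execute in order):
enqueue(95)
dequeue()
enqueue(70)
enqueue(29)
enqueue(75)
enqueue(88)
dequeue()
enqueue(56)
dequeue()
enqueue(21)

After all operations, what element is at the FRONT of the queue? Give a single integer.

enqueue(95): queue = [95]
dequeue(): queue = []
enqueue(70): queue = [70]
enqueue(29): queue = [70, 29]
enqueue(75): queue = [70, 29, 75]
enqueue(88): queue = [70, 29, 75, 88]
dequeue(): queue = [29, 75, 88]
enqueue(56): queue = [29, 75, 88, 56]
dequeue(): queue = [75, 88, 56]
enqueue(21): queue = [75, 88, 56, 21]

Answer: 75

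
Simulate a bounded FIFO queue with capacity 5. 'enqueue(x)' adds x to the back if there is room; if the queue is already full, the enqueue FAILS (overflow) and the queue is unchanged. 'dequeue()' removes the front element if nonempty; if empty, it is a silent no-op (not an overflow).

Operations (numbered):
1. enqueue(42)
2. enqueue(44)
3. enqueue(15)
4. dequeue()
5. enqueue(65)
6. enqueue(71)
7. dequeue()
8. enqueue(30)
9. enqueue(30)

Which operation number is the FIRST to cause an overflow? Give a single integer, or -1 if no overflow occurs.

Answer: -1

Derivation:
1. enqueue(42): size=1
2. enqueue(44): size=2
3. enqueue(15): size=3
4. dequeue(): size=2
5. enqueue(65): size=3
6. enqueue(71): size=4
7. dequeue(): size=3
8. enqueue(30): size=4
9. enqueue(30): size=5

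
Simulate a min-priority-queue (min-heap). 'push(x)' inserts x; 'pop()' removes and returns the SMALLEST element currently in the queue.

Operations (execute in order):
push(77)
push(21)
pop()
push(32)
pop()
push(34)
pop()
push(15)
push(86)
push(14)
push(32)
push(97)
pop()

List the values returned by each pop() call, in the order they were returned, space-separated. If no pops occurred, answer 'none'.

push(77): heap contents = [77]
push(21): heap contents = [21, 77]
pop() → 21: heap contents = [77]
push(32): heap contents = [32, 77]
pop() → 32: heap contents = [77]
push(34): heap contents = [34, 77]
pop() → 34: heap contents = [77]
push(15): heap contents = [15, 77]
push(86): heap contents = [15, 77, 86]
push(14): heap contents = [14, 15, 77, 86]
push(32): heap contents = [14, 15, 32, 77, 86]
push(97): heap contents = [14, 15, 32, 77, 86, 97]
pop() → 14: heap contents = [15, 32, 77, 86, 97]

Answer: 21 32 34 14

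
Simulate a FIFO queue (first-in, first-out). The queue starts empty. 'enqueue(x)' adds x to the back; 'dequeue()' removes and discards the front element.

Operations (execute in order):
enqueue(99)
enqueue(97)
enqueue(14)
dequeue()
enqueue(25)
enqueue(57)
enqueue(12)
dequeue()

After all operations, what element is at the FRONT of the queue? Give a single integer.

Answer: 14

Derivation:
enqueue(99): queue = [99]
enqueue(97): queue = [99, 97]
enqueue(14): queue = [99, 97, 14]
dequeue(): queue = [97, 14]
enqueue(25): queue = [97, 14, 25]
enqueue(57): queue = [97, 14, 25, 57]
enqueue(12): queue = [97, 14, 25, 57, 12]
dequeue(): queue = [14, 25, 57, 12]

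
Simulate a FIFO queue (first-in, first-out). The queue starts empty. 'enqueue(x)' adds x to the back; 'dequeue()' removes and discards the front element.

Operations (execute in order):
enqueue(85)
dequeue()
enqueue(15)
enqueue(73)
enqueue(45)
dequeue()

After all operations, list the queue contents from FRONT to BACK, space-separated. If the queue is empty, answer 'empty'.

enqueue(85): [85]
dequeue(): []
enqueue(15): [15]
enqueue(73): [15, 73]
enqueue(45): [15, 73, 45]
dequeue(): [73, 45]

Answer: 73 45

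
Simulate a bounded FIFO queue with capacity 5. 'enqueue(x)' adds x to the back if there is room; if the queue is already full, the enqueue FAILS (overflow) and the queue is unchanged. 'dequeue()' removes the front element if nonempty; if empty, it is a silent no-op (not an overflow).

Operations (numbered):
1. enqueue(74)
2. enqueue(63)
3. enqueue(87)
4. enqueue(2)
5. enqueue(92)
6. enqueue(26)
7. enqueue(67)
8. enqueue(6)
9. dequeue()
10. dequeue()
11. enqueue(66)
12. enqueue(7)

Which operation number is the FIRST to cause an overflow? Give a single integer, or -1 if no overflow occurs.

Answer: 6

Derivation:
1. enqueue(74): size=1
2. enqueue(63): size=2
3. enqueue(87): size=3
4. enqueue(2): size=4
5. enqueue(92): size=5
6. enqueue(26): size=5=cap → OVERFLOW (fail)
7. enqueue(67): size=5=cap → OVERFLOW (fail)
8. enqueue(6): size=5=cap → OVERFLOW (fail)
9. dequeue(): size=4
10. dequeue(): size=3
11. enqueue(66): size=4
12. enqueue(7): size=5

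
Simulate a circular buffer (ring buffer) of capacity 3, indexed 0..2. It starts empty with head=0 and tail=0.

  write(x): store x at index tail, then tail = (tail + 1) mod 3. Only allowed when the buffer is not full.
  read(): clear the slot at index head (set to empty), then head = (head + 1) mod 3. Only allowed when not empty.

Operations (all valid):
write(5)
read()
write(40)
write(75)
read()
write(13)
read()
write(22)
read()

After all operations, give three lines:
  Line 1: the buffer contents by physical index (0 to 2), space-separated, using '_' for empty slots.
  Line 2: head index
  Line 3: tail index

Answer: _ 22 _
1
2

Derivation:
write(5): buf=[5 _ _], head=0, tail=1, size=1
read(): buf=[_ _ _], head=1, tail=1, size=0
write(40): buf=[_ 40 _], head=1, tail=2, size=1
write(75): buf=[_ 40 75], head=1, tail=0, size=2
read(): buf=[_ _ 75], head=2, tail=0, size=1
write(13): buf=[13 _ 75], head=2, tail=1, size=2
read(): buf=[13 _ _], head=0, tail=1, size=1
write(22): buf=[13 22 _], head=0, tail=2, size=2
read(): buf=[_ 22 _], head=1, tail=2, size=1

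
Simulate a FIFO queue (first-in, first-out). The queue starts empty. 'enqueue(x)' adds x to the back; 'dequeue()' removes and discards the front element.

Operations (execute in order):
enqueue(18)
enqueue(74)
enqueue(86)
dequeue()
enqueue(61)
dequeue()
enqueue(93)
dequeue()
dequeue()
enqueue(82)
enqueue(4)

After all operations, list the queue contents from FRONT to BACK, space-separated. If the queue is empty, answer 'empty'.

Answer: 93 82 4

Derivation:
enqueue(18): [18]
enqueue(74): [18, 74]
enqueue(86): [18, 74, 86]
dequeue(): [74, 86]
enqueue(61): [74, 86, 61]
dequeue(): [86, 61]
enqueue(93): [86, 61, 93]
dequeue(): [61, 93]
dequeue(): [93]
enqueue(82): [93, 82]
enqueue(4): [93, 82, 4]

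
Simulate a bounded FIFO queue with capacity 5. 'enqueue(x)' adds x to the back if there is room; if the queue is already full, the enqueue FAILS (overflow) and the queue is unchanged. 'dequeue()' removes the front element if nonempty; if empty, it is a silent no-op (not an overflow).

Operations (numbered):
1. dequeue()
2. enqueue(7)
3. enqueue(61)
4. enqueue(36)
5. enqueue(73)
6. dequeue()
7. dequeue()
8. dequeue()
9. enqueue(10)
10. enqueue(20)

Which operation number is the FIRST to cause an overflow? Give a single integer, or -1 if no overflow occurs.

1. dequeue(): empty, no-op, size=0
2. enqueue(7): size=1
3. enqueue(61): size=2
4. enqueue(36): size=3
5. enqueue(73): size=4
6. dequeue(): size=3
7. dequeue(): size=2
8. dequeue(): size=1
9. enqueue(10): size=2
10. enqueue(20): size=3

Answer: -1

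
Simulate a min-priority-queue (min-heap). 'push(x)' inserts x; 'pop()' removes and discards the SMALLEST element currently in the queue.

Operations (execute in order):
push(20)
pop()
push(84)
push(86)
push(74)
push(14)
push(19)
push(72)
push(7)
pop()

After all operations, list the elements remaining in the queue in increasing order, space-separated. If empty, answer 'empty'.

push(20): heap contents = [20]
pop() → 20: heap contents = []
push(84): heap contents = [84]
push(86): heap contents = [84, 86]
push(74): heap contents = [74, 84, 86]
push(14): heap contents = [14, 74, 84, 86]
push(19): heap contents = [14, 19, 74, 84, 86]
push(72): heap contents = [14, 19, 72, 74, 84, 86]
push(7): heap contents = [7, 14, 19, 72, 74, 84, 86]
pop() → 7: heap contents = [14, 19, 72, 74, 84, 86]

Answer: 14 19 72 74 84 86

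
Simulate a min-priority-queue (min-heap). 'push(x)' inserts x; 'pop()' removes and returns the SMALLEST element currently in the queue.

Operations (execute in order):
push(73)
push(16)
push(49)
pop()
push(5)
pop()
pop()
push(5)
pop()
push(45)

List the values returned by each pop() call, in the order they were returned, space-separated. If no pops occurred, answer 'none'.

Answer: 16 5 49 5

Derivation:
push(73): heap contents = [73]
push(16): heap contents = [16, 73]
push(49): heap contents = [16, 49, 73]
pop() → 16: heap contents = [49, 73]
push(5): heap contents = [5, 49, 73]
pop() → 5: heap contents = [49, 73]
pop() → 49: heap contents = [73]
push(5): heap contents = [5, 73]
pop() → 5: heap contents = [73]
push(45): heap contents = [45, 73]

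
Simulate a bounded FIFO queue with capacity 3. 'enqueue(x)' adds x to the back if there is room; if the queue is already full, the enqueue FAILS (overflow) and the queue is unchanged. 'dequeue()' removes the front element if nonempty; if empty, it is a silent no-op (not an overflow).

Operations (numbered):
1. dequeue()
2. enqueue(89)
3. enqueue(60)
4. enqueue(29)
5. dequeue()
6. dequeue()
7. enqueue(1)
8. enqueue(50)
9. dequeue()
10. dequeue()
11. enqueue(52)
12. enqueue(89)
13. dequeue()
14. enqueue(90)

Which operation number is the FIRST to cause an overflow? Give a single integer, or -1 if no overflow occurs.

Answer: -1

Derivation:
1. dequeue(): empty, no-op, size=0
2. enqueue(89): size=1
3. enqueue(60): size=2
4. enqueue(29): size=3
5. dequeue(): size=2
6. dequeue(): size=1
7. enqueue(1): size=2
8. enqueue(50): size=3
9. dequeue(): size=2
10. dequeue(): size=1
11. enqueue(52): size=2
12. enqueue(89): size=3
13. dequeue(): size=2
14. enqueue(90): size=3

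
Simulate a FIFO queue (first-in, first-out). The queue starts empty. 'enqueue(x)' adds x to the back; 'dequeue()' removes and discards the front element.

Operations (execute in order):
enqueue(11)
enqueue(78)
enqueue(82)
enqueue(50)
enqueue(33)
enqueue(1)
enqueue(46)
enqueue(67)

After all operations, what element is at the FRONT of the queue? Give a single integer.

enqueue(11): queue = [11]
enqueue(78): queue = [11, 78]
enqueue(82): queue = [11, 78, 82]
enqueue(50): queue = [11, 78, 82, 50]
enqueue(33): queue = [11, 78, 82, 50, 33]
enqueue(1): queue = [11, 78, 82, 50, 33, 1]
enqueue(46): queue = [11, 78, 82, 50, 33, 1, 46]
enqueue(67): queue = [11, 78, 82, 50, 33, 1, 46, 67]

Answer: 11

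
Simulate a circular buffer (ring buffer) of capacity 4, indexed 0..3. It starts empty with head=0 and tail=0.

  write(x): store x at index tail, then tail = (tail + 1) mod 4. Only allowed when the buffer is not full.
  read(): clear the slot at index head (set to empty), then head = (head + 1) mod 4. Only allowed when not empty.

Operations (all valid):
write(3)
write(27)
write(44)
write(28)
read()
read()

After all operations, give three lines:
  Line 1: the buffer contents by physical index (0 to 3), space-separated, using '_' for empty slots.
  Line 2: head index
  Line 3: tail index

Answer: _ _ 44 28
2
0

Derivation:
write(3): buf=[3 _ _ _], head=0, tail=1, size=1
write(27): buf=[3 27 _ _], head=0, tail=2, size=2
write(44): buf=[3 27 44 _], head=0, tail=3, size=3
write(28): buf=[3 27 44 28], head=0, tail=0, size=4
read(): buf=[_ 27 44 28], head=1, tail=0, size=3
read(): buf=[_ _ 44 28], head=2, tail=0, size=2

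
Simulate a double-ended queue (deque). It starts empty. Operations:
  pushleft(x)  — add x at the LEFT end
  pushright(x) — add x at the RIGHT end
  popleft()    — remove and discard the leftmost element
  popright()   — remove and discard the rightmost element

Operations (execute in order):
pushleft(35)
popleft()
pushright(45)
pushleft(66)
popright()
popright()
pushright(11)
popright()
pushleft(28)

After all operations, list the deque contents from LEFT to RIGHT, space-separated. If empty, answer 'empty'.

Answer: 28

Derivation:
pushleft(35): [35]
popleft(): []
pushright(45): [45]
pushleft(66): [66, 45]
popright(): [66]
popright(): []
pushright(11): [11]
popright(): []
pushleft(28): [28]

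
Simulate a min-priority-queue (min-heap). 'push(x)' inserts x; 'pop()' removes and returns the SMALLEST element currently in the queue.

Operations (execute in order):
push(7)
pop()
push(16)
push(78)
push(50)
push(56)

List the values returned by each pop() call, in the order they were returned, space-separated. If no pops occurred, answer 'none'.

Answer: 7

Derivation:
push(7): heap contents = [7]
pop() → 7: heap contents = []
push(16): heap contents = [16]
push(78): heap contents = [16, 78]
push(50): heap contents = [16, 50, 78]
push(56): heap contents = [16, 50, 56, 78]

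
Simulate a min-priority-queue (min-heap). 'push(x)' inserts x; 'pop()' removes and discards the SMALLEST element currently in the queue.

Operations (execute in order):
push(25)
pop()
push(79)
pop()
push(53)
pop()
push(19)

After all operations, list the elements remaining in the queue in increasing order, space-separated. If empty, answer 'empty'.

Answer: 19

Derivation:
push(25): heap contents = [25]
pop() → 25: heap contents = []
push(79): heap contents = [79]
pop() → 79: heap contents = []
push(53): heap contents = [53]
pop() → 53: heap contents = []
push(19): heap contents = [19]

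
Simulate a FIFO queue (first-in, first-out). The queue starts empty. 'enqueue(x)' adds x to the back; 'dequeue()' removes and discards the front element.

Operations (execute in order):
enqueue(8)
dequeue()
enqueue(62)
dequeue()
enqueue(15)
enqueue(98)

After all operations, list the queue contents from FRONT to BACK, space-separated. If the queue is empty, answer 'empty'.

Answer: 15 98

Derivation:
enqueue(8): [8]
dequeue(): []
enqueue(62): [62]
dequeue(): []
enqueue(15): [15]
enqueue(98): [15, 98]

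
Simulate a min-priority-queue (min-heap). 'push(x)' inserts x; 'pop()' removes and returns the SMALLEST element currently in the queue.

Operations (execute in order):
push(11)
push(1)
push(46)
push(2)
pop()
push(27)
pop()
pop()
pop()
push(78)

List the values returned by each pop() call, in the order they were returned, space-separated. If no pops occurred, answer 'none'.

push(11): heap contents = [11]
push(1): heap contents = [1, 11]
push(46): heap contents = [1, 11, 46]
push(2): heap contents = [1, 2, 11, 46]
pop() → 1: heap contents = [2, 11, 46]
push(27): heap contents = [2, 11, 27, 46]
pop() → 2: heap contents = [11, 27, 46]
pop() → 11: heap contents = [27, 46]
pop() → 27: heap contents = [46]
push(78): heap contents = [46, 78]

Answer: 1 2 11 27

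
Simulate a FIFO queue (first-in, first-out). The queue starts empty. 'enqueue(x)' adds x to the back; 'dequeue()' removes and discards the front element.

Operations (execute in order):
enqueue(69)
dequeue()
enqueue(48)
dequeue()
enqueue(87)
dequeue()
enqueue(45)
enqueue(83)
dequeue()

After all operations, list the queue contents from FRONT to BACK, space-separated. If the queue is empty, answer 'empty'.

Answer: 83

Derivation:
enqueue(69): [69]
dequeue(): []
enqueue(48): [48]
dequeue(): []
enqueue(87): [87]
dequeue(): []
enqueue(45): [45]
enqueue(83): [45, 83]
dequeue(): [83]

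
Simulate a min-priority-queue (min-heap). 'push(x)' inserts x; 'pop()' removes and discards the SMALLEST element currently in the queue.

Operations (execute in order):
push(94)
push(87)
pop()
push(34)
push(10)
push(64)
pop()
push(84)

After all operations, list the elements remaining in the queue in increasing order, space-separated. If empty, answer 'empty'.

Answer: 34 64 84 94

Derivation:
push(94): heap contents = [94]
push(87): heap contents = [87, 94]
pop() → 87: heap contents = [94]
push(34): heap contents = [34, 94]
push(10): heap contents = [10, 34, 94]
push(64): heap contents = [10, 34, 64, 94]
pop() → 10: heap contents = [34, 64, 94]
push(84): heap contents = [34, 64, 84, 94]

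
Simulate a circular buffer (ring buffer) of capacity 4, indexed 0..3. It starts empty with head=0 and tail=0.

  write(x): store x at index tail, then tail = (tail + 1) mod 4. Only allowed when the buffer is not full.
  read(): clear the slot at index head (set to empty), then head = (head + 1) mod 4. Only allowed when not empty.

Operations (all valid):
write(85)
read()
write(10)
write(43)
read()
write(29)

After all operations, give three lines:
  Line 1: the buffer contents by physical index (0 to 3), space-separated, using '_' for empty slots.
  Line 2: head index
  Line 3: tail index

write(85): buf=[85 _ _ _], head=0, tail=1, size=1
read(): buf=[_ _ _ _], head=1, tail=1, size=0
write(10): buf=[_ 10 _ _], head=1, tail=2, size=1
write(43): buf=[_ 10 43 _], head=1, tail=3, size=2
read(): buf=[_ _ 43 _], head=2, tail=3, size=1
write(29): buf=[_ _ 43 29], head=2, tail=0, size=2

Answer: _ _ 43 29
2
0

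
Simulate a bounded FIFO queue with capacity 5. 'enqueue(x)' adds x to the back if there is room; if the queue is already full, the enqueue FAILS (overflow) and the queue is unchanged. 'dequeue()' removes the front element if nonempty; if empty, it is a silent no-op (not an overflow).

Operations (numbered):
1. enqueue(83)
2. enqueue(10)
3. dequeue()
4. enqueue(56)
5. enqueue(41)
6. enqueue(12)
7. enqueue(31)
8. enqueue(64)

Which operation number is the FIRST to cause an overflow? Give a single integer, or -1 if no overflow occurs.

1. enqueue(83): size=1
2. enqueue(10): size=2
3. dequeue(): size=1
4. enqueue(56): size=2
5. enqueue(41): size=3
6. enqueue(12): size=4
7. enqueue(31): size=5
8. enqueue(64): size=5=cap → OVERFLOW (fail)

Answer: 8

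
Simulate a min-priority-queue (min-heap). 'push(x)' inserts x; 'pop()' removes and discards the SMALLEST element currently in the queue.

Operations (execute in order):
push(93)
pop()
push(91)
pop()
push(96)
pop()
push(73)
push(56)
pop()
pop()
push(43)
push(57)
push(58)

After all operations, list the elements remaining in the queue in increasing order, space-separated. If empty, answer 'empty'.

Answer: 43 57 58

Derivation:
push(93): heap contents = [93]
pop() → 93: heap contents = []
push(91): heap contents = [91]
pop() → 91: heap contents = []
push(96): heap contents = [96]
pop() → 96: heap contents = []
push(73): heap contents = [73]
push(56): heap contents = [56, 73]
pop() → 56: heap contents = [73]
pop() → 73: heap contents = []
push(43): heap contents = [43]
push(57): heap contents = [43, 57]
push(58): heap contents = [43, 57, 58]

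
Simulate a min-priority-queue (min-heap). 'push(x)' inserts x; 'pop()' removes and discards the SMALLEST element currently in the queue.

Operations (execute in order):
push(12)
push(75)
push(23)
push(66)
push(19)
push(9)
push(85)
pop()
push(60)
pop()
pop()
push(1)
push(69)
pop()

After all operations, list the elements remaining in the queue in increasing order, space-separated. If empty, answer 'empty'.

push(12): heap contents = [12]
push(75): heap contents = [12, 75]
push(23): heap contents = [12, 23, 75]
push(66): heap contents = [12, 23, 66, 75]
push(19): heap contents = [12, 19, 23, 66, 75]
push(9): heap contents = [9, 12, 19, 23, 66, 75]
push(85): heap contents = [9, 12, 19, 23, 66, 75, 85]
pop() → 9: heap contents = [12, 19, 23, 66, 75, 85]
push(60): heap contents = [12, 19, 23, 60, 66, 75, 85]
pop() → 12: heap contents = [19, 23, 60, 66, 75, 85]
pop() → 19: heap contents = [23, 60, 66, 75, 85]
push(1): heap contents = [1, 23, 60, 66, 75, 85]
push(69): heap contents = [1, 23, 60, 66, 69, 75, 85]
pop() → 1: heap contents = [23, 60, 66, 69, 75, 85]

Answer: 23 60 66 69 75 85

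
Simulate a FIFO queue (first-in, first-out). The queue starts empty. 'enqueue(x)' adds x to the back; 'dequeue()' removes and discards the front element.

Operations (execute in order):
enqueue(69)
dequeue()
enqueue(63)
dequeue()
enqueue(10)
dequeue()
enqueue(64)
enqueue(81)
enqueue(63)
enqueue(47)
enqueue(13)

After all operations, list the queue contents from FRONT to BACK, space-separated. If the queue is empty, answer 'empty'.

Answer: 64 81 63 47 13

Derivation:
enqueue(69): [69]
dequeue(): []
enqueue(63): [63]
dequeue(): []
enqueue(10): [10]
dequeue(): []
enqueue(64): [64]
enqueue(81): [64, 81]
enqueue(63): [64, 81, 63]
enqueue(47): [64, 81, 63, 47]
enqueue(13): [64, 81, 63, 47, 13]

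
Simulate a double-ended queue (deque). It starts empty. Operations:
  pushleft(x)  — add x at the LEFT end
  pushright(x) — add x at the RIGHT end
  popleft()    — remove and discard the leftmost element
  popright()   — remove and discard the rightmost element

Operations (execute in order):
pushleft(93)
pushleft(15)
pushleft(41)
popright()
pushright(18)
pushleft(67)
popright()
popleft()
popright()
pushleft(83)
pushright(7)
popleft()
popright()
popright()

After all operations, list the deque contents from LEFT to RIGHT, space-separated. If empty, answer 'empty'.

pushleft(93): [93]
pushleft(15): [15, 93]
pushleft(41): [41, 15, 93]
popright(): [41, 15]
pushright(18): [41, 15, 18]
pushleft(67): [67, 41, 15, 18]
popright(): [67, 41, 15]
popleft(): [41, 15]
popright(): [41]
pushleft(83): [83, 41]
pushright(7): [83, 41, 7]
popleft(): [41, 7]
popright(): [41]
popright(): []

Answer: empty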